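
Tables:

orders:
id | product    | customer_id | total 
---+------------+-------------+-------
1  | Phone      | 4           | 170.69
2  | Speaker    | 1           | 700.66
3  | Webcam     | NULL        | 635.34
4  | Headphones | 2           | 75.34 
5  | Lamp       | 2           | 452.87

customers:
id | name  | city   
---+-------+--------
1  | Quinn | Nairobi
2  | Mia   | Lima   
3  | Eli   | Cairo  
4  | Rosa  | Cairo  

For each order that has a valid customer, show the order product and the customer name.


INNER JOIN keeps only orders rows whose customer_id matches an id in customers. Walk through each order:
  - order 1 (Phone): customer_id=4 -> matches Rosa
  - order 2 (Speaker): customer_id=1 -> matches Quinn
  - order 3 (Webcam): customer_id=NULL, no match -> dropped
  - order 4 (Headphones): customer_id=2 -> matches Mia
  - order 5 (Lamp): customer_id=2 -> matches Mia
So 1 of 5 rows is dropped.

SQL:
SELECT a.product, b.name AS customer
FROM orders a
INNER JOIN customers b ON a.customer_id = b.id

Result:
product    | customer
-----------+---------
Phone      | Rosa    
Speaker    | Quinn   
Headphones | Mia     
Lamp       | Mia     


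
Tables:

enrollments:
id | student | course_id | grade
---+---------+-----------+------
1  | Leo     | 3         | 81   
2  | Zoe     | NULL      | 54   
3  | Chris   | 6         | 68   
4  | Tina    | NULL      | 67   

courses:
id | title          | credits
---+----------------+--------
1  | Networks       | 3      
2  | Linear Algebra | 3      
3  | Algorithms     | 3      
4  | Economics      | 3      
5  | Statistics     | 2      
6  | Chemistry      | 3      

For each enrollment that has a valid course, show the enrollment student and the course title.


INNER JOIN keeps only enrollments rows whose course_id matches an id in courses. Walk through each enrollment:
  - enrollment 1 (Leo): course_id=3 -> matches Algorithms
  - enrollment 2 (Zoe): course_id=NULL, no match -> dropped
  - enrollment 3 (Chris): course_id=6 -> matches Chemistry
  - enrollment 4 (Tina): course_id=NULL, no match -> dropped
So 2 of 4 rows are dropped.

SQL:
SELECT a.student, b.title AS course
FROM enrollments a
INNER JOIN courses b ON a.course_id = b.id

Result:
student | course    
--------+-----------
Leo     | Algorithms
Chris   | Chemistry 


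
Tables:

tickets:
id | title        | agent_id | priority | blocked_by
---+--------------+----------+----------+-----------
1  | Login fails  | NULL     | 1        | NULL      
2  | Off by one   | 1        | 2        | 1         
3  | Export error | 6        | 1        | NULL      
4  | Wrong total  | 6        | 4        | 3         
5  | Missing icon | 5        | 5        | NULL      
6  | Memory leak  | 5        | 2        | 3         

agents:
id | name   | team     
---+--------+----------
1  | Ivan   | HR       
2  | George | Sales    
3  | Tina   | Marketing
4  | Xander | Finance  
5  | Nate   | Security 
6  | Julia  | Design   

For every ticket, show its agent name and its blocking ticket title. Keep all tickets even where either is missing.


Two LEFT JOINs from the same base table tickets: one to agents via agent_id, one to tickets itself via blocked_by. Both are LEFT so every ticket is preserved.
Match against agents:
  - ticket 1 (Login fails): agent_id=NULL, no match -> kept with NULL
  - ticket 2 (Off by one): agent_id=1 -> matches Ivan
  - ticket 3 (Export error): agent_id=6 -> matches Julia
  - ticket 4 (Wrong total): agent_id=6 -> matches Julia
  - ticket 5 (Missing icon): agent_id=5 -> matches Nate
  - ticket 6 (Memory leak): agent_id=5 -> matches Nate
Match against tickets (self):
  - ticket 1 (Login fails): blocked_by=NULL -> NULL
  - ticket 2 (Off by one): blocked_by=1 -> Login fails
  - ticket 3 (Export error): blocked_by=NULL -> NULL
  - ticket 4 (Wrong total): blocked_by=3 -> Export error
  - ticket 5 (Missing icon): blocked_by=NULL -> NULL
  - ticket 6 (Memory leak): blocked_by=3 -> Export error

SQL:
SELECT a.title, b.name AS agent, c.title AS blocked_by
FROM tickets a
LEFT JOIN agents b ON a.agent_id = b.id
LEFT JOIN tickets c ON a.blocked_by = c.id

Result:
title        | agent | blocked_by  
-------------+-------+-------------
Login fails  | NULL  | NULL        
Off by one   | Ivan  | Login fails 
Export error | Julia | NULL        
Wrong total  | Julia | Export error
Missing icon | Nate  | NULL        
Memory leak  | Nate  | Export error


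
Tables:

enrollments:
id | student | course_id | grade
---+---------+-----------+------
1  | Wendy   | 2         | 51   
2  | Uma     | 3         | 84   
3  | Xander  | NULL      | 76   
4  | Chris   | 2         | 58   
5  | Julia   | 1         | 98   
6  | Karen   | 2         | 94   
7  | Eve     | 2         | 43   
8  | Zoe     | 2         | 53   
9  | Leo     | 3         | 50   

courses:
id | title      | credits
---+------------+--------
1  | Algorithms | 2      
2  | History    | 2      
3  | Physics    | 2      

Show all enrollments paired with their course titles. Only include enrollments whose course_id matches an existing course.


INNER JOIN keeps only enrollments rows whose course_id matches an id in courses. Walk through each enrollment:
  - enrollment 1 (Wendy): course_id=2 -> matches History
  - enrollment 2 (Uma): course_id=3 -> matches Physics
  - enrollment 3 (Xander): course_id=NULL, no match -> dropped
  - enrollment 4 (Chris): course_id=2 -> matches History
  - enrollment 5 (Julia): course_id=1 -> matches Algorithms
  - enrollment 6 (Karen): course_id=2 -> matches History
  - enrollment 7 (Eve): course_id=2 -> matches History
  - enrollment 8 (Zoe): course_id=2 -> matches History
  - enrollment 9 (Leo): course_id=3 -> matches Physics
So 1 of 9 rows is dropped.

SQL:
SELECT a.student, b.title AS course
FROM enrollments a
INNER JOIN courses b ON a.course_id = b.id

Result:
student | course    
--------+-----------
Wendy   | History   
Uma     | Physics   
Chris   | History   
Julia   | Algorithms
Karen   | History   
Eve     | History   
Zoe     | History   
Leo     | Physics   


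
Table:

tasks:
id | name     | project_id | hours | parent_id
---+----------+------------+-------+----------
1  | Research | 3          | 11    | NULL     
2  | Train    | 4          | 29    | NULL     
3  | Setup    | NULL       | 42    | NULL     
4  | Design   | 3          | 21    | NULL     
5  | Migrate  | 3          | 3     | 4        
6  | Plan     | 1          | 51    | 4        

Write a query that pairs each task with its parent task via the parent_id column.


This is a self-join: tasks is joined to a second copy of itself, matching each row's parent_id to another row's id. Use LEFT JOIN so rows with parent_id=NULL are kept.
  - task 1 (Research): parent_id=NULL -> NULL
  - task 2 (Train): parent_id=NULL -> NULL
  - task 3 (Setup): parent_id=NULL -> NULL
  - task 4 (Design): parent_id=NULL -> NULL
  - task 5 (Migrate): parent_id=4 -> Design
  - task 6 (Plan): parent_id=4 -> Design

SQL:
SELECT a.name AS item, b.name AS parent
FROM tasks a
LEFT JOIN tasks b ON a.parent_id = b.id

Result:
item     | parent
---------+-------
Research | NULL  
Train    | NULL  
Setup    | NULL  
Design   | NULL  
Migrate  | Design
Plan     | Design


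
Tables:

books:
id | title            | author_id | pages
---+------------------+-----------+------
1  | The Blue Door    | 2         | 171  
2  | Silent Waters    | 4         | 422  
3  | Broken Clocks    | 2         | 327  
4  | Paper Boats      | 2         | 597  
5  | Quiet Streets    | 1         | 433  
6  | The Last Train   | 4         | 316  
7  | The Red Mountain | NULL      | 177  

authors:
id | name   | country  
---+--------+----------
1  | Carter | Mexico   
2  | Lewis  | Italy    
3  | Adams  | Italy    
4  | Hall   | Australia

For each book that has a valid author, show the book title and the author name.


INNER JOIN keeps only books rows whose author_id matches an id in authors. Walk through each book:
  - book 1 (The Blue Door): author_id=2 -> matches Lewis
  - book 2 (Silent Waters): author_id=4 -> matches Hall
  - book 3 (Broken Clocks): author_id=2 -> matches Lewis
  - book 4 (Paper Boats): author_id=2 -> matches Lewis
  - book 5 (Quiet Streets): author_id=1 -> matches Carter
  - book 6 (The Last Train): author_id=4 -> matches Hall
  - book 7 (The Red Mountain): author_id=NULL, no match -> dropped
So 1 of 7 rows is dropped.

SQL:
SELECT a.title, b.name AS author
FROM books a
INNER JOIN authors b ON a.author_id = b.id

Result:
title          | author
---------------+-------
The Blue Door  | Lewis 
Silent Waters  | Hall  
Broken Clocks  | Lewis 
Paper Boats    | Lewis 
Quiet Streets  | Carter
The Last Train | Hall  


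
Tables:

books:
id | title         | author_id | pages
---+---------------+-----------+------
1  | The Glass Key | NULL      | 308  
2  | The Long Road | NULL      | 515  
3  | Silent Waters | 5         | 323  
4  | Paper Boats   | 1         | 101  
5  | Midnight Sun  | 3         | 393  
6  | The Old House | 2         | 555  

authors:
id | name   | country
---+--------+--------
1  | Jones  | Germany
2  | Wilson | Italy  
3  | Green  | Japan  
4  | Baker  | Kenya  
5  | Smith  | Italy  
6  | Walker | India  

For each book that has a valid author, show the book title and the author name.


INNER JOIN keeps only books rows whose author_id matches an id in authors. Walk through each book:
  - book 1 (The Glass Key): author_id=NULL, no match -> dropped
  - book 2 (The Long Road): author_id=NULL, no match -> dropped
  - book 3 (Silent Waters): author_id=5 -> matches Smith
  - book 4 (Paper Boats): author_id=1 -> matches Jones
  - book 5 (Midnight Sun): author_id=3 -> matches Green
  - book 6 (The Old House): author_id=2 -> matches Wilson
So 2 of 6 rows are dropped.

SQL:
SELECT a.title, b.name AS author
FROM books a
INNER JOIN authors b ON a.author_id = b.id

Result:
title         | author
--------------+-------
Silent Waters | Smith 
Paper Boats   | Jones 
Midnight Sun  | Green 
The Old House | Wilson


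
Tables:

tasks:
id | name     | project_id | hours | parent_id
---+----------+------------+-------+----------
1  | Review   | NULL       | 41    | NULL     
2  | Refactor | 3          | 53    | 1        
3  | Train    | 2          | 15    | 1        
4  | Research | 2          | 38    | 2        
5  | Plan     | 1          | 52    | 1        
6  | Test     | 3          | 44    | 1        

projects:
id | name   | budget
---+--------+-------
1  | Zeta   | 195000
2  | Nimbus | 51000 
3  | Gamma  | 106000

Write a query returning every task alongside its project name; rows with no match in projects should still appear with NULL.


LEFT JOIN keeps every row from tasks (the left table); where project_id has no match in projects, the project columns become NULL. Walk through each task:
  - task 1 (Review): project_id=NULL, no match -> kept with NULL
  - task 2 (Refactor): project_id=3 -> matches Gamma
  - task 3 (Train): project_id=2 -> matches Nimbus
  - task 4 (Research): project_id=2 -> matches Nimbus
  - task 5 (Plan): project_id=1 -> matches Zeta
  - task 6 (Test): project_id=3 -> matches Gamma
All 6 rows appear; 1 has NULL project.

SQL:
SELECT a.name, b.name AS project
FROM tasks a
LEFT JOIN projects b ON a.project_id = b.id

Result:
name     | project
---------+--------
Review   | NULL   
Refactor | Gamma  
Train    | Nimbus 
Research | Nimbus 
Plan     | Zeta   
Test     | Gamma  


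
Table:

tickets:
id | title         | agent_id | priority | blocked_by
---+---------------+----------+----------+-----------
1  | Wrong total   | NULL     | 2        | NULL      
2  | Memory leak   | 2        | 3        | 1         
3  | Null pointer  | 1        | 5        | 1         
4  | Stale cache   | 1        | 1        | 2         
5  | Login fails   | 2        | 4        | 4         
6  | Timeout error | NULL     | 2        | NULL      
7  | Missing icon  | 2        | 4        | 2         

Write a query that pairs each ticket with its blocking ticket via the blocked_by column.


This is a self-join: tickets is joined to a second copy of itself, matching each row's blocked_by to another row's id. Use LEFT JOIN so rows with blocked_by=NULL are kept.
  - ticket 1 (Wrong total): blocked_by=NULL -> NULL
  - ticket 2 (Memory leak): blocked_by=1 -> Wrong total
  - ticket 3 (Null pointer): blocked_by=1 -> Wrong total
  - ticket 4 (Stale cache): blocked_by=2 -> Memory leak
  - ticket 5 (Login fails): blocked_by=4 -> Stale cache
  - ticket 6 (Timeout error): blocked_by=NULL -> NULL
  - ticket 7 (Missing icon): blocked_by=2 -> Memory leak

SQL:
SELECT a.title AS item, b.title AS blocked_by
FROM tickets a
LEFT JOIN tickets b ON a.blocked_by = b.id

Result:
item          | blocked_by 
--------------+------------
Wrong total   | NULL       
Memory leak   | Wrong total
Null pointer  | Wrong total
Stale cache   | Memory leak
Login fails   | Stale cache
Timeout error | NULL       
Missing icon  | Memory leak


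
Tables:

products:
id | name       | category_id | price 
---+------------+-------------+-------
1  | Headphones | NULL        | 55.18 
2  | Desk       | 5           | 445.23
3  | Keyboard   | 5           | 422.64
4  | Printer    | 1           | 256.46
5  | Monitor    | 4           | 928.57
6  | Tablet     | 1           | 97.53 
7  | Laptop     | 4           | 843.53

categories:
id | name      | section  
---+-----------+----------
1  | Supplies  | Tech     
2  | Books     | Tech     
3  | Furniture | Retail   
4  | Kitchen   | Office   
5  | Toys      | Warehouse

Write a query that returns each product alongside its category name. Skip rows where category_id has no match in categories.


INNER JOIN keeps only products rows whose category_id matches an id in categories. Walk through each product:
  - product 1 (Headphones): category_id=NULL, no match -> dropped
  - product 2 (Desk): category_id=5 -> matches Toys
  - product 3 (Keyboard): category_id=5 -> matches Toys
  - product 4 (Printer): category_id=1 -> matches Supplies
  - product 5 (Monitor): category_id=4 -> matches Kitchen
  - product 6 (Tablet): category_id=1 -> matches Supplies
  - product 7 (Laptop): category_id=4 -> matches Kitchen
So 1 of 7 rows is dropped.

SQL:
SELECT a.name, b.name AS category
FROM products a
INNER JOIN categories b ON a.category_id = b.id

Result:
name     | category
---------+---------
Desk     | Toys    
Keyboard | Toys    
Printer  | Supplies
Monitor  | Kitchen 
Tablet   | Supplies
Laptop   | Kitchen 


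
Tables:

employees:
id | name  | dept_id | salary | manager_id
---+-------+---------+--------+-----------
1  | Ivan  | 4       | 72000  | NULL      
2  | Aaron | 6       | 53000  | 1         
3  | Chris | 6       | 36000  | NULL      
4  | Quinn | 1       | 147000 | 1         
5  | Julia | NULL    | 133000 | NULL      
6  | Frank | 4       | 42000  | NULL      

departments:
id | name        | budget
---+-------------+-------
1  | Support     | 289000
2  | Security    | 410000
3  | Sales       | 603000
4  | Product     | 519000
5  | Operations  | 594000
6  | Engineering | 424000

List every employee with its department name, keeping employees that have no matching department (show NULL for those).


LEFT JOIN keeps every row from employees (the left table); where dept_id has no match in departments, the department columns become NULL. Walk through each employee:
  - employee 1 (Ivan): dept_id=4 -> matches Product
  - employee 2 (Aaron): dept_id=6 -> matches Engineering
  - employee 3 (Chris): dept_id=6 -> matches Engineering
  - employee 4 (Quinn): dept_id=1 -> matches Support
  - employee 5 (Julia): dept_id=NULL, no match -> kept with NULL
  - employee 6 (Frank): dept_id=4 -> matches Product
All 6 rows appear; 1 has NULL department.

SQL:
SELECT a.name, b.name AS department
FROM employees a
LEFT JOIN departments b ON a.dept_id = b.id

Result:
name  | department 
------+------------
Ivan  | Product    
Aaron | Engineering
Chris | Engineering
Quinn | Support    
Julia | NULL       
Frank | Product    


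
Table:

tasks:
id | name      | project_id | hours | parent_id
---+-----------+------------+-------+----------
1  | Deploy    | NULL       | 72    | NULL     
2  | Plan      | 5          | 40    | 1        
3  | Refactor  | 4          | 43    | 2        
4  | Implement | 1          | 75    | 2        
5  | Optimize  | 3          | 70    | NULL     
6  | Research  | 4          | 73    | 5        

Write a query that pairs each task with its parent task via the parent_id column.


This is a self-join: tasks is joined to a second copy of itself, matching each row's parent_id to another row's id. Use LEFT JOIN so rows with parent_id=NULL are kept.
  - task 1 (Deploy): parent_id=NULL -> NULL
  - task 2 (Plan): parent_id=1 -> Deploy
  - task 3 (Refactor): parent_id=2 -> Plan
  - task 4 (Implement): parent_id=2 -> Plan
  - task 5 (Optimize): parent_id=NULL -> NULL
  - task 6 (Research): parent_id=5 -> Optimize

SQL:
SELECT a.name AS item, b.name AS parent
FROM tasks a
LEFT JOIN tasks b ON a.parent_id = b.id

Result:
item      | parent  
----------+---------
Deploy    | NULL    
Plan      | Deploy  
Refactor  | Plan    
Implement | Plan    
Optimize  | NULL    
Research  | Optimize


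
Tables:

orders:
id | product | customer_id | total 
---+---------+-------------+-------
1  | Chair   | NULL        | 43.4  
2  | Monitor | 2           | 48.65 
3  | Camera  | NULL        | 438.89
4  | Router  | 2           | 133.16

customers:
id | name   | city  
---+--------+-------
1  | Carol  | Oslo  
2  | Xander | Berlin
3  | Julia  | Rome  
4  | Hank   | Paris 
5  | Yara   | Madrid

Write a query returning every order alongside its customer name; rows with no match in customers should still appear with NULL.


LEFT JOIN keeps every row from orders (the left table); where customer_id has no match in customers, the customer columns become NULL. Walk through each order:
  - order 1 (Chair): customer_id=NULL, no match -> kept with NULL
  - order 2 (Monitor): customer_id=2 -> matches Xander
  - order 3 (Camera): customer_id=NULL, no match -> kept with NULL
  - order 4 (Router): customer_id=2 -> matches Xander
All 4 rows appear; 2 have NULL customer.

SQL:
SELECT a.product, b.name AS customer
FROM orders a
LEFT JOIN customers b ON a.customer_id = b.id

Result:
product | customer
--------+---------
Chair   | NULL    
Monitor | Xander  
Camera  | NULL    
Router  | Xander  


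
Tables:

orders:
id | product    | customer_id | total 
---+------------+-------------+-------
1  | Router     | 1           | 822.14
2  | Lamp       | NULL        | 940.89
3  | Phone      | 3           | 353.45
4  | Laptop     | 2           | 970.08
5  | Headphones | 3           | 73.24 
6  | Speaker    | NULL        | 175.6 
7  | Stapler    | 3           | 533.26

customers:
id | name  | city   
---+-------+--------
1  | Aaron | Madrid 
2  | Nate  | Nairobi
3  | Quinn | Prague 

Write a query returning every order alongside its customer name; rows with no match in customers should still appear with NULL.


LEFT JOIN keeps every row from orders (the left table); where customer_id has no match in customers, the customer columns become NULL. Walk through each order:
  - order 1 (Router): customer_id=1 -> matches Aaron
  - order 2 (Lamp): customer_id=NULL, no match -> kept with NULL
  - order 3 (Phone): customer_id=3 -> matches Quinn
  - order 4 (Laptop): customer_id=2 -> matches Nate
  - order 5 (Headphones): customer_id=3 -> matches Quinn
  - order 6 (Speaker): customer_id=NULL, no match -> kept with NULL
  - order 7 (Stapler): customer_id=3 -> matches Quinn
All 7 rows appear; 2 have NULL customer.

SQL:
SELECT a.product, b.name AS customer
FROM orders a
LEFT JOIN customers b ON a.customer_id = b.id

Result:
product    | customer
-----------+---------
Router     | Aaron   
Lamp       | NULL    
Phone      | Quinn   
Laptop     | Nate    
Headphones | Quinn   
Speaker    | NULL    
Stapler    | Quinn   


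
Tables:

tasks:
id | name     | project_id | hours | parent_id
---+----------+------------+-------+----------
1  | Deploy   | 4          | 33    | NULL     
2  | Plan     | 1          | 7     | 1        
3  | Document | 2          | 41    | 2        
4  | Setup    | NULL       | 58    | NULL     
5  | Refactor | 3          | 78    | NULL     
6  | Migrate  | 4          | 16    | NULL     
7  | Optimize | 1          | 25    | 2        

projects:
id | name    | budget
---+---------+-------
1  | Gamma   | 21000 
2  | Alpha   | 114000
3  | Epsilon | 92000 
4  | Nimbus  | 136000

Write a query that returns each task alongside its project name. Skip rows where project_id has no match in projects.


INNER JOIN keeps only tasks rows whose project_id matches an id in projects. Walk through each task:
  - task 1 (Deploy): project_id=4 -> matches Nimbus
  - task 2 (Plan): project_id=1 -> matches Gamma
  - task 3 (Document): project_id=2 -> matches Alpha
  - task 4 (Setup): project_id=NULL, no match -> dropped
  - task 5 (Refactor): project_id=3 -> matches Epsilon
  - task 6 (Migrate): project_id=4 -> matches Nimbus
  - task 7 (Optimize): project_id=1 -> matches Gamma
So 1 of 7 rows is dropped.

SQL:
SELECT a.name, b.name AS project
FROM tasks a
INNER JOIN projects b ON a.project_id = b.id

Result:
name     | project
---------+--------
Deploy   | Nimbus 
Plan     | Gamma  
Document | Alpha  
Refactor | Epsilon
Migrate  | Nimbus 
Optimize | Gamma  


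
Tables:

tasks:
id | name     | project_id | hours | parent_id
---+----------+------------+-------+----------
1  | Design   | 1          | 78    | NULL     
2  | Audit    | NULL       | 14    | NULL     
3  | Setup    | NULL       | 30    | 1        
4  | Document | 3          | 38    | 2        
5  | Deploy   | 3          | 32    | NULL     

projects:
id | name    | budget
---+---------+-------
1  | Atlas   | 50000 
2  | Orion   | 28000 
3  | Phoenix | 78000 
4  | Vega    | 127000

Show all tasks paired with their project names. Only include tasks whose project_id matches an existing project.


INNER JOIN keeps only tasks rows whose project_id matches an id in projects. Walk through each task:
  - task 1 (Design): project_id=1 -> matches Atlas
  - task 2 (Audit): project_id=NULL, no match -> dropped
  - task 3 (Setup): project_id=NULL, no match -> dropped
  - task 4 (Document): project_id=3 -> matches Phoenix
  - task 5 (Deploy): project_id=3 -> matches Phoenix
So 2 of 5 rows are dropped.

SQL:
SELECT a.name, b.name AS project
FROM tasks a
INNER JOIN projects b ON a.project_id = b.id

Result:
name     | project
---------+--------
Design   | Atlas  
Document | Phoenix
Deploy   | Phoenix


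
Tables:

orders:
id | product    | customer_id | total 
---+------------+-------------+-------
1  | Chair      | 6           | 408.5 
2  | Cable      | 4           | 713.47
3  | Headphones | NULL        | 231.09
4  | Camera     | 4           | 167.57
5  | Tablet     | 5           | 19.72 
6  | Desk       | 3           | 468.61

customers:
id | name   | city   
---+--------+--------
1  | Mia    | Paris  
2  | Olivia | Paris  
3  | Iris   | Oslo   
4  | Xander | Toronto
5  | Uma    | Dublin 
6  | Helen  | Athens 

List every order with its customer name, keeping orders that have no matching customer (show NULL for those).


LEFT JOIN keeps every row from orders (the left table); where customer_id has no match in customers, the customer columns become NULL. Walk through each order:
  - order 1 (Chair): customer_id=6 -> matches Helen
  - order 2 (Cable): customer_id=4 -> matches Xander
  - order 3 (Headphones): customer_id=NULL, no match -> kept with NULL
  - order 4 (Camera): customer_id=4 -> matches Xander
  - order 5 (Tablet): customer_id=5 -> matches Uma
  - order 6 (Desk): customer_id=3 -> matches Iris
All 6 rows appear; 1 has NULL customer.

SQL:
SELECT a.product, b.name AS customer
FROM orders a
LEFT JOIN customers b ON a.customer_id = b.id

Result:
product    | customer
-----------+---------
Chair      | Helen   
Cable      | Xander  
Headphones | NULL    
Camera     | Xander  
Tablet     | Uma     
Desk       | Iris    


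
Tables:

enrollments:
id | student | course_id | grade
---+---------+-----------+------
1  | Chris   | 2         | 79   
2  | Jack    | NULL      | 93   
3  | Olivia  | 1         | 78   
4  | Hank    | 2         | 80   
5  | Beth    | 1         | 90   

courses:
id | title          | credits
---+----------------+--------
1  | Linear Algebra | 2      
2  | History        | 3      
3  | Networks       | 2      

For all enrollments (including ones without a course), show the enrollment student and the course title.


LEFT JOIN keeps every row from enrollments (the left table); where course_id has no match in courses, the course columns become NULL. Walk through each enrollment:
  - enrollment 1 (Chris): course_id=2 -> matches History
  - enrollment 2 (Jack): course_id=NULL, no match -> kept with NULL
  - enrollment 3 (Olivia): course_id=1 -> matches Linear Algebra
  - enrollment 4 (Hank): course_id=2 -> matches History
  - enrollment 5 (Beth): course_id=1 -> matches Linear Algebra
All 5 rows appear; 1 has NULL course.

SQL:
SELECT a.student, b.title AS course
FROM enrollments a
LEFT JOIN courses b ON a.course_id = b.id

Result:
student | course        
--------+---------------
Chris   | History       
Jack    | NULL          
Olivia  | Linear Algebra
Hank    | History       
Beth    | Linear Algebra


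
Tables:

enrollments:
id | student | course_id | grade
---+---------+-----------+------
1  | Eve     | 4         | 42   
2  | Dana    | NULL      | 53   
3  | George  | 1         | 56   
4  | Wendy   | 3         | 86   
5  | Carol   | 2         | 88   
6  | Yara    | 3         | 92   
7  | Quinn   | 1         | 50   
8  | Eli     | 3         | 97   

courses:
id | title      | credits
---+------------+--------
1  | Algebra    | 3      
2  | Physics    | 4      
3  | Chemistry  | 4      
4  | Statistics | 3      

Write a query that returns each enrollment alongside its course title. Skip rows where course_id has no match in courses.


INNER JOIN keeps only enrollments rows whose course_id matches an id in courses. Walk through each enrollment:
  - enrollment 1 (Eve): course_id=4 -> matches Statistics
  - enrollment 2 (Dana): course_id=NULL, no match -> dropped
  - enrollment 3 (George): course_id=1 -> matches Algebra
  - enrollment 4 (Wendy): course_id=3 -> matches Chemistry
  - enrollment 5 (Carol): course_id=2 -> matches Physics
  - enrollment 6 (Yara): course_id=3 -> matches Chemistry
  - enrollment 7 (Quinn): course_id=1 -> matches Algebra
  - enrollment 8 (Eli): course_id=3 -> matches Chemistry
So 1 of 8 rows is dropped.

SQL:
SELECT a.student, b.title AS course
FROM enrollments a
INNER JOIN courses b ON a.course_id = b.id

Result:
student | course    
--------+-----------
Eve     | Statistics
George  | Algebra   
Wendy   | Chemistry 
Carol   | Physics   
Yara    | Chemistry 
Quinn   | Algebra   
Eli     | Chemistry 


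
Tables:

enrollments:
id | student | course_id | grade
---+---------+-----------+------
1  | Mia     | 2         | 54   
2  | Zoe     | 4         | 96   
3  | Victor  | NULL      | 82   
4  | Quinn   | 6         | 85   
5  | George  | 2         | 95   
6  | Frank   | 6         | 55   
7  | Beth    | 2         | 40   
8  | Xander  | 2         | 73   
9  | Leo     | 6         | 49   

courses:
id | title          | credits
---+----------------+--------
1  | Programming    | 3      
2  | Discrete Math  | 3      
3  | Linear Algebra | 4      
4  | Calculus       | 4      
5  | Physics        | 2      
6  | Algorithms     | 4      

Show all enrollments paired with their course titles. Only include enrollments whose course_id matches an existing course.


INNER JOIN keeps only enrollments rows whose course_id matches an id in courses. Walk through each enrollment:
  - enrollment 1 (Mia): course_id=2 -> matches Discrete Math
  - enrollment 2 (Zoe): course_id=4 -> matches Calculus
  - enrollment 3 (Victor): course_id=NULL, no match -> dropped
  - enrollment 4 (Quinn): course_id=6 -> matches Algorithms
  - enrollment 5 (George): course_id=2 -> matches Discrete Math
  - enrollment 6 (Frank): course_id=6 -> matches Algorithms
  - enrollment 7 (Beth): course_id=2 -> matches Discrete Math
  - enrollment 8 (Xander): course_id=2 -> matches Discrete Math
  - enrollment 9 (Leo): course_id=6 -> matches Algorithms
So 1 of 9 rows is dropped.

SQL:
SELECT a.student, b.title AS course
FROM enrollments a
INNER JOIN courses b ON a.course_id = b.id

Result:
student | course       
--------+--------------
Mia     | Discrete Math
Zoe     | Calculus     
Quinn   | Algorithms   
George  | Discrete Math
Frank   | Algorithms   
Beth    | Discrete Math
Xander  | Discrete Math
Leo     | Algorithms   


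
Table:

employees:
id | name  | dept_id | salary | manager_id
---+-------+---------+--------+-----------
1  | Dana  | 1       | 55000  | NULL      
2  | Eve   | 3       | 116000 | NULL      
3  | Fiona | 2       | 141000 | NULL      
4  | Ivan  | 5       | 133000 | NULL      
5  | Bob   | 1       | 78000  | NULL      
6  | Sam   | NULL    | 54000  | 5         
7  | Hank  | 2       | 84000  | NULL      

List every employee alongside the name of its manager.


This is a self-join: employees is joined to a second copy of itself, matching each row's manager_id to another row's id. Use LEFT JOIN so rows with manager_id=NULL are kept.
  - employee 1 (Dana): manager_id=NULL -> NULL
  - employee 2 (Eve): manager_id=NULL -> NULL
  - employee 3 (Fiona): manager_id=NULL -> NULL
  - employee 4 (Ivan): manager_id=NULL -> NULL
  - employee 5 (Bob): manager_id=NULL -> NULL
  - employee 6 (Sam): manager_id=5 -> Bob
  - employee 7 (Hank): manager_id=NULL -> NULL

SQL:
SELECT a.name AS item, b.name AS manager
FROM employees a
LEFT JOIN employees b ON a.manager_id = b.id

Result:
item  | manager
------+--------
Dana  | NULL   
Eve   | NULL   
Fiona | NULL   
Ivan  | NULL   
Bob   | NULL   
Sam   | Bob    
Hank  | NULL   


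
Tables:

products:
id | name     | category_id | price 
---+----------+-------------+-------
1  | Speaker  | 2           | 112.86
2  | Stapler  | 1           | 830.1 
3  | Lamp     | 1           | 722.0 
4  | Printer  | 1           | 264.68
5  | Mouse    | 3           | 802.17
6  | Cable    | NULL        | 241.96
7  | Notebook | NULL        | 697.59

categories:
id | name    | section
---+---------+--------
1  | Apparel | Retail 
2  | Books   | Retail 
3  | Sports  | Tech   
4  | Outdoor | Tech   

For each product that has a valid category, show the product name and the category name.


INNER JOIN keeps only products rows whose category_id matches an id in categories. Walk through each product:
  - product 1 (Speaker): category_id=2 -> matches Books
  - product 2 (Stapler): category_id=1 -> matches Apparel
  - product 3 (Lamp): category_id=1 -> matches Apparel
  - product 4 (Printer): category_id=1 -> matches Apparel
  - product 5 (Mouse): category_id=3 -> matches Sports
  - product 6 (Cable): category_id=NULL, no match -> dropped
  - product 7 (Notebook): category_id=NULL, no match -> dropped
So 2 of 7 rows are dropped.

SQL:
SELECT a.name, b.name AS category
FROM products a
INNER JOIN categories b ON a.category_id = b.id

Result:
name    | category
--------+---------
Speaker | Books   
Stapler | Apparel 
Lamp    | Apparel 
Printer | Apparel 
Mouse   | Sports  


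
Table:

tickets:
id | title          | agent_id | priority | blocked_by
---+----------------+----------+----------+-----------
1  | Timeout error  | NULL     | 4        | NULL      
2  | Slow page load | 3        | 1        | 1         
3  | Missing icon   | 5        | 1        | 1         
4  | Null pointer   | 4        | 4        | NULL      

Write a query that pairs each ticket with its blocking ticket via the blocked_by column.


This is a self-join: tickets is joined to a second copy of itself, matching each row's blocked_by to another row's id. Use LEFT JOIN so rows with blocked_by=NULL are kept.
  - ticket 1 (Timeout error): blocked_by=NULL -> NULL
  - ticket 2 (Slow page load): blocked_by=1 -> Timeout error
  - ticket 3 (Missing icon): blocked_by=1 -> Timeout error
  - ticket 4 (Null pointer): blocked_by=NULL -> NULL

SQL:
SELECT a.title AS item, b.title AS blocked_by
FROM tickets a
LEFT JOIN tickets b ON a.blocked_by = b.id

Result:
item           | blocked_by   
---------------+--------------
Timeout error  | NULL         
Slow page load | Timeout error
Missing icon   | Timeout error
Null pointer   | NULL         


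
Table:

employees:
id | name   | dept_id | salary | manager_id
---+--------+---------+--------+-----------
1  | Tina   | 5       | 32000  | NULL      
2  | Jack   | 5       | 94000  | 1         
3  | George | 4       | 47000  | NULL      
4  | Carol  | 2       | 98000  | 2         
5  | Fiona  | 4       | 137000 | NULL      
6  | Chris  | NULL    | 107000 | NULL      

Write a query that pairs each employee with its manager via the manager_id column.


This is a self-join: employees is joined to a second copy of itself, matching each row's manager_id to another row's id. Use LEFT JOIN so rows with manager_id=NULL are kept.
  - employee 1 (Tina): manager_id=NULL -> NULL
  - employee 2 (Jack): manager_id=1 -> Tina
  - employee 3 (George): manager_id=NULL -> NULL
  - employee 4 (Carol): manager_id=2 -> Jack
  - employee 5 (Fiona): manager_id=NULL -> NULL
  - employee 6 (Chris): manager_id=NULL -> NULL

SQL:
SELECT a.name AS item, b.name AS manager
FROM employees a
LEFT JOIN employees b ON a.manager_id = b.id

Result:
item   | manager
-------+--------
Tina   | NULL   
Jack   | Tina   
George | NULL   
Carol  | Jack   
Fiona  | NULL   
Chris  | NULL   


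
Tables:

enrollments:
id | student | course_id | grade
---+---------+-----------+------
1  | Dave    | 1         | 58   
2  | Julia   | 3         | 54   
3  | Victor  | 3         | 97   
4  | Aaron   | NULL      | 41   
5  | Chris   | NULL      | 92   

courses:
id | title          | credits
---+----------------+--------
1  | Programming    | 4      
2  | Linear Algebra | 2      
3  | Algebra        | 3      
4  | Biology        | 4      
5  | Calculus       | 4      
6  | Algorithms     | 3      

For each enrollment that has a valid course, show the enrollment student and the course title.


INNER JOIN keeps only enrollments rows whose course_id matches an id in courses. Walk through each enrollment:
  - enrollment 1 (Dave): course_id=1 -> matches Programming
  - enrollment 2 (Julia): course_id=3 -> matches Algebra
  - enrollment 3 (Victor): course_id=3 -> matches Algebra
  - enrollment 4 (Aaron): course_id=NULL, no match -> dropped
  - enrollment 5 (Chris): course_id=NULL, no match -> dropped
So 2 of 5 rows are dropped.

SQL:
SELECT a.student, b.title AS course
FROM enrollments a
INNER JOIN courses b ON a.course_id = b.id

Result:
student | course     
--------+------------
Dave    | Programming
Julia   | Algebra    
Victor  | Algebra    


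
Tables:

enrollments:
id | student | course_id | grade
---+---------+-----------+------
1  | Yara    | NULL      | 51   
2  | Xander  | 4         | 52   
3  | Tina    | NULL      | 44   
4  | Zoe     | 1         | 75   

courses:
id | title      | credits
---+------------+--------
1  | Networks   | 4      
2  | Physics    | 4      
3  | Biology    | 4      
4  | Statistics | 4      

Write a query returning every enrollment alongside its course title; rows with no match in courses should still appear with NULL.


LEFT JOIN keeps every row from enrollments (the left table); where course_id has no match in courses, the course columns become NULL. Walk through each enrollment:
  - enrollment 1 (Yara): course_id=NULL, no match -> kept with NULL
  - enrollment 2 (Xander): course_id=4 -> matches Statistics
  - enrollment 3 (Tina): course_id=NULL, no match -> kept with NULL
  - enrollment 4 (Zoe): course_id=1 -> matches Networks
All 4 rows appear; 2 have NULL course.

SQL:
SELECT a.student, b.title AS course
FROM enrollments a
LEFT JOIN courses b ON a.course_id = b.id

Result:
student | course    
--------+-----------
Yara    | NULL      
Xander  | Statistics
Tina    | NULL      
Zoe     | Networks  


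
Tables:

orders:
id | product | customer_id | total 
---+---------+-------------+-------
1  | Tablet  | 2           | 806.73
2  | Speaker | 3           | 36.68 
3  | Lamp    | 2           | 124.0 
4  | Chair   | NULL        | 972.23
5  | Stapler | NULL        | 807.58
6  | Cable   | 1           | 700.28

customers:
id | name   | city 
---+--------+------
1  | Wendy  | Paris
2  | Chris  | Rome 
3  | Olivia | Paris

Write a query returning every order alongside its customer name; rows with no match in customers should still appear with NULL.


LEFT JOIN keeps every row from orders (the left table); where customer_id has no match in customers, the customer columns become NULL. Walk through each order:
  - order 1 (Tablet): customer_id=2 -> matches Chris
  - order 2 (Speaker): customer_id=3 -> matches Olivia
  - order 3 (Lamp): customer_id=2 -> matches Chris
  - order 4 (Chair): customer_id=NULL, no match -> kept with NULL
  - order 5 (Stapler): customer_id=NULL, no match -> kept with NULL
  - order 6 (Cable): customer_id=1 -> matches Wendy
All 6 rows appear; 2 have NULL customer.

SQL:
SELECT a.product, b.name AS customer
FROM orders a
LEFT JOIN customers b ON a.customer_id = b.id

Result:
product | customer
--------+---------
Tablet  | Chris   
Speaker | Olivia  
Lamp    | Chris   
Chair   | NULL    
Stapler | NULL    
Cable   | Wendy   


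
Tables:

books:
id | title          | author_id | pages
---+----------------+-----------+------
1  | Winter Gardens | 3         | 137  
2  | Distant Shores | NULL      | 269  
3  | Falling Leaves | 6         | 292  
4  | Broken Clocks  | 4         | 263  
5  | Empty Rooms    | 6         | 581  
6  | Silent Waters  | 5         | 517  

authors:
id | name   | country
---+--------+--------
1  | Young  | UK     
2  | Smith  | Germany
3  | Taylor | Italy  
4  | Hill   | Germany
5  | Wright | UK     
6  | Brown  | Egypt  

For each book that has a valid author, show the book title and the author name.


INNER JOIN keeps only books rows whose author_id matches an id in authors. Walk through each book:
  - book 1 (Winter Gardens): author_id=3 -> matches Taylor
  - book 2 (Distant Shores): author_id=NULL, no match -> dropped
  - book 3 (Falling Leaves): author_id=6 -> matches Brown
  - book 4 (Broken Clocks): author_id=4 -> matches Hill
  - book 5 (Empty Rooms): author_id=6 -> matches Brown
  - book 6 (Silent Waters): author_id=5 -> matches Wright
So 1 of 6 rows is dropped.

SQL:
SELECT a.title, b.name AS author
FROM books a
INNER JOIN authors b ON a.author_id = b.id

Result:
title          | author
---------------+-------
Winter Gardens | Taylor
Falling Leaves | Brown 
Broken Clocks  | Hill  
Empty Rooms    | Brown 
Silent Waters  | Wright


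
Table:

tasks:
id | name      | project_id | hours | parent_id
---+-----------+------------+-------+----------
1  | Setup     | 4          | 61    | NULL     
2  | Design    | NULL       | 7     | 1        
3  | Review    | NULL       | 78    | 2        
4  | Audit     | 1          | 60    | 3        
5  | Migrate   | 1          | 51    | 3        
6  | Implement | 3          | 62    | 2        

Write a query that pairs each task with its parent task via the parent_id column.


This is a self-join: tasks is joined to a second copy of itself, matching each row's parent_id to another row's id. Use LEFT JOIN so rows with parent_id=NULL are kept.
  - task 1 (Setup): parent_id=NULL -> NULL
  - task 2 (Design): parent_id=1 -> Setup
  - task 3 (Review): parent_id=2 -> Design
  - task 4 (Audit): parent_id=3 -> Review
  - task 5 (Migrate): parent_id=3 -> Review
  - task 6 (Implement): parent_id=2 -> Design

SQL:
SELECT a.name AS item, b.name AS parent
FROM tasks a
LEFT JOIN tasks b ON a.parent_id = b.id

Result:
item      | parent
----------+-------
Setup     | NULL  
Design    | Setup 
Review    | Design
Audit     | Review
Migrate   | Review
Implement | Design


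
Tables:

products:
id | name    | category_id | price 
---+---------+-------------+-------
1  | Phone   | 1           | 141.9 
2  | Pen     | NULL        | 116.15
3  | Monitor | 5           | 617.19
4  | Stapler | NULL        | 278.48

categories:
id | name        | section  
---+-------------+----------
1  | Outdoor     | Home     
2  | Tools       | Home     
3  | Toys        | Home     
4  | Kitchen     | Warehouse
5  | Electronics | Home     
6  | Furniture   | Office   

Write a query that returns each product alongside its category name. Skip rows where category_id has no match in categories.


INNER JOIN keeps only products rows whose category_id matches an id in categories. Walk through each product:
  - product 1 (Phone): category_id=1 -> matches Outdoor
  - product 2 (Pen): category_id=NULL, no match -> dropped
  - product 3 (Monitor): category_id=5 -> matches Electronics
  - product 4 (Stapler): category_id=NULL, no match -> dropped
So 2 of 4 rows are dropped.

SQL:
SELECT a.name, b.name AS category
FROM products a
INNER JOIN categories b ON a.category_id = b.id

Result:
name    | category   
--------+------------
Phone   | Outdoor    
Monitor | Electronics
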